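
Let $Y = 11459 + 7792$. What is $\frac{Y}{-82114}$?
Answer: $- \frac{19251}{82114} \approx -0.23444$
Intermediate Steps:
$Y = 19251$
$\frac{Y}{-82114} = \frac{19251}{-82114} = 19251 \left(- \frac{1}{82114}\right) = - \frac{19251}{82114}$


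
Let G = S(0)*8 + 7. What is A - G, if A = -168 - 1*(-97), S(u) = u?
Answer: -78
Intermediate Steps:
A = -71 (A = -168 + 97 = -71)
G = 7 (G = 0*8 + 7 = 0 + 7 = 7)
A - G = -71 - 1*7 = -71 - 7 = -78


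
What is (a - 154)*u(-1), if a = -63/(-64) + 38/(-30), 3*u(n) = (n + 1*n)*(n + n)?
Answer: -148111/720 ≈ -205.71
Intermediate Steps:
u(n) = 4*n²/3 (u(n) = ((n + 1*n)*(n + n))/3 = ((n + n)*(2*n))/3 = ((2*n)*(2*n))/3 = (4*n²)/3 = 4*n²/3)
a = -271/960 (a = -63*(-1/64) + 38*(-1/30) = 63/64 - 19/15 = -271/960 ≈ -0.28229)
(a - 154)*u(-1) = (-271/960 - 154)*((4/3)*(-1)²) = -148111/720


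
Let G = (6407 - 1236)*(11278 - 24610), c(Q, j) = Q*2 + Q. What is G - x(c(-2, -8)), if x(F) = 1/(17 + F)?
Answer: -758337493/11 ≈ -6.8940e+7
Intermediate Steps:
c(Q, j) = 3*Q (c(Q, j) = 2*Q + Q = 3*Q)
G = -68939772 (G = 5171*(-13332) = -68939772)
G - x(c(-2, -8)) = -68939772 - 1/(17 + 3*(-2)) = -68939772 - 1/(17 - 6) = -68939772 - 1/11 = -758337493/11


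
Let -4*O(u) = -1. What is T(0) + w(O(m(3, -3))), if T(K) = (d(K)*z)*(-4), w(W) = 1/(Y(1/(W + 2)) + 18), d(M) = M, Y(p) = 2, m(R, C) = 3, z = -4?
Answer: 1/20 ≈ 0.050000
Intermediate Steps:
O(u) = ¼ (O(u) = -¼*(-1) = ¼)
w(W) = 1/20 (w(W) = 1/(2 + 18) = 1/20)
T(K) = 16*K (T(K) = (K*(-4))*(-4) = -4*K*(-4) = 16*K)
T(0) + w(O(m(3, -3))) = 16*0 + 1/20 = 0 + 1/20 = 1/20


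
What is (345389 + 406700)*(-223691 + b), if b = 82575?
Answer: -106131791324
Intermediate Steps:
(345389 + 406700)*(-223691 + b) = (345389 + 406700)*(-223691 + 82575) = 752089*(-141116) = -106131791324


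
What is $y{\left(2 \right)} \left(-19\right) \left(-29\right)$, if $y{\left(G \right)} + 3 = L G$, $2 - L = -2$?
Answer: $2755$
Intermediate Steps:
$L = 4$ ($L = 2 - -2 = 2 + 2 = 4$)
$y{\left(G \right)} = -3 + 4 G$
$y{\left(2 \right)} \left(-19\right) \left(-29\right) = \left(-3 + 4 \cdot 2\right) \left(-19\right) \left(-29\right) = \left(-3 + 8\right) \left(-19\right) \left(-29\right) = 5 \left(-19\right) \left(-29\right) = \left(-95\right) \left(-29\right) = 2755$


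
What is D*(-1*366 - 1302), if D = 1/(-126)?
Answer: 278/21 ≈ 13.238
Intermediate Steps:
D = -1/126 ≈ -0.0079365
D*(-1*366 - 1302) = -(-1*366 - 1302)/126 = -(-366 - 1302)/126 = -1/126*(-1668) = 278/21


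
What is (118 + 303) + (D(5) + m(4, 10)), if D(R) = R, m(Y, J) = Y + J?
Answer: 440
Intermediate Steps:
m(Y, J) = J + Y
(118 + 303) + (D(5) + m(4, 10)) = (118 + 303) + (5 + (10 + 4)) = 421 + (5 + 14) = 421 + 19 = 440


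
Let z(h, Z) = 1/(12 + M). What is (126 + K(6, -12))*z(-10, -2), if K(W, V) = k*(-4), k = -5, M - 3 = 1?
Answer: 73/8 ≈ 9.1250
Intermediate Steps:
M = 4 (M = 3 + 1 = 4)
K(W, V) = 20 (K(W, V) = -5*(-4) = 20)
z(h, Z) = 1/16 (z(h, Z) = 1/(12 + 4) = 1/16)
(126 + K(6, -12))*z(-10, -2) = (126 + 20)*(1/16) = 146*(1/16) = 73/8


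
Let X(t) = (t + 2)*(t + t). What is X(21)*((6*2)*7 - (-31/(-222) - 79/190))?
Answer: 286158824/3515 ≈ 81411.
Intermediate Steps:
X(t) = 2*t*(2 + t) (X(t) = (2 + t)*(2*t) = 2*t*(2 + t))
X(21)*((6*2)*7 - (-31/(-222) - 79/190)) = (2*21*(2 + 21))*((6*2)*7 - (-31/(-222) - 79/190)) = (2*21*23)*(12*7 - (-31*(-1/222) - 79*1/190)) = 966*(84 - (31/222 - 79/190)) = 966*(84 - 1*(-2912/10545)) = 966*(84 + 2912/10545) = 966*(888692/10545) = 286158824/3515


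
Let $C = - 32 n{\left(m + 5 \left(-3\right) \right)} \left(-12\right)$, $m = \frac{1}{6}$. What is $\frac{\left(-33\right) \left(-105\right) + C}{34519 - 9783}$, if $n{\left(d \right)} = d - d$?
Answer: $\frac{3465}{24736} \approx 0.14008$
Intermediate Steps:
$m = \frac{1}{6} \approx 0.16667$
$n{\left(d \right)} = 0$
$C = 0$ ($C = \left(-32\right) 0 \left(-12\right) = 0 \left(-12\right) = 0$)
$\frac{\left(-33\right) \left(-105\right) + C}{34519 - 9783} = \frac{\left(-33\right) \left(-105\right) + 0}{34519 - 9783} = \frac{3465 + 0}{24736} = 3465 \cdot \frac{1}{24736} = \frac{3465}{24736}$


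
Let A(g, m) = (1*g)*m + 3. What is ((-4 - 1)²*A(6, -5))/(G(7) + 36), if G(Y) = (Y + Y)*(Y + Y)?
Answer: -675/232 ≈ -2.9095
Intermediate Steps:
A(g, m) = 3 + g*m (A(g, m) = g*m + 3 = 3 + g*m)
G(Y) = 4*Y² (G(Y) = (2*Y)*(2*Y) = 4*Y²)
((-4 - 1)²*A(6, -5))/(G(7) + 36) = ((-4 - 1)²*(3 + 6*(-5)))/(4*7² + 36) = ((-5)²*(3 - 30))/(4*49 + 36) = (25*(-27))/(196 + 36) = -675/232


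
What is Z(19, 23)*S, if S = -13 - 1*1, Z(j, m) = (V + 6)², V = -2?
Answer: -224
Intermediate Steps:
Z(j, m) = 16 (Z(j, m) = (-2 + 6)² = 4² = 16)
S = -14 (S = -13 - 1 = -14)
Z(19, 23)*S = 16*(-14) = -224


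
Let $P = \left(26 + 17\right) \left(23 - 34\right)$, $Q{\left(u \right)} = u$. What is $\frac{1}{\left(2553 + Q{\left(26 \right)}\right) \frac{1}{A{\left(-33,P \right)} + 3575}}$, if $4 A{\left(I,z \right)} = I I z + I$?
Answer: $- \frac{250415}{5158} \approx -48.549$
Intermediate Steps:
$P = -473$ ($P = 43 \left(-11\right) = -473$)
$A{\left(I,z \right)} = \frac{I}{4} + \frac{z I^{2}}{4}$ ($A{\left(I,z \right)} = \frac{I I z + I}{4} = \frac{I^{2} z + I}{4} = \frac{z I^{2} + I}{4} = \frac{I + z I^{2}}{4} = \frac{I}{4} + \frac{z I^{2}}{4}$)
$\frac{1}{\left(2553 + Q{\left(26 \right)}\right) \frac{1}{A{\left(-33,P \right)} + 3575}} = \frac{1}{\left(2553 + 26\right) \frac{1}{\frac{1}{4} \left(-33\right) \left(1 - -15609\right) + 3575}} = \frac{1}{2579 \frac{1}{\frac{1}{4} \left(-33\right) \left(1 + 15609\right) + 3575}} = \frac{1}{2579 \frac{1}{\frac{1}{4} \left(-33\right) 15610 + 3575}} = \frac{1}{2579 \frac{1}{- \frac{257565}{2} + 3575}} = \frac{1}{2579 \frac{1}{- \frac{250415}{2}}} = \frac{1}{2579 \left(- \frac{2}{250415}\right)} = \frac{1}{- \frac{5158}{250415}} = - \frac{250415}{5158}$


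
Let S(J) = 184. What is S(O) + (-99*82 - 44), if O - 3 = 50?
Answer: -7978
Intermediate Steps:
O = 53 (O = 3 + 50 = 53)
S(O) + (-99*82 - 44) = 184 + (-99*82 - 44) = 184 + (-8118 - 44) = 184 - 8162 = -7978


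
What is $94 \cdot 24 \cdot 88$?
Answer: $198528$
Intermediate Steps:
$94 \cdot 24 \cdot 88 = 2256 \cdot 88 = 198528$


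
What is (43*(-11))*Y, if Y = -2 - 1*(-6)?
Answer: -1892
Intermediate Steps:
Y = 4 (Y = -2 + 6 = 4)
(43*(-11))*Y = (43*(-11))*4 = -473*4 = -1892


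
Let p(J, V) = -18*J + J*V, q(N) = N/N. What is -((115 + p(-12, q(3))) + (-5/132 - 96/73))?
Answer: -3060847/9636 ≈ -317.65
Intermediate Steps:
q(N) = 1
-((115 + p(-12, q(3))) + (-5/132 - 96/73)) = -((115 - 12*(-18 + 1)) + (-5/132 - 96/73)) = -((115 - 12*(-17)) + (-5*1/132 - 96*1/73)) = -((115 + 204) + (-5/132 - 96/73)) = -(319 - 13037/9636) = -1*3060847/9636 = -3060847/9636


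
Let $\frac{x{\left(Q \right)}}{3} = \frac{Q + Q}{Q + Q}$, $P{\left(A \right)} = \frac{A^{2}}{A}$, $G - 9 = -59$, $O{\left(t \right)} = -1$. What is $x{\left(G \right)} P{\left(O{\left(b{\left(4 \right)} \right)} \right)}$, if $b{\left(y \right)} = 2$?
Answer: $-3$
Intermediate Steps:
$G = -50$ ($G = 9 - 59 = -50$)
$P{\left(A \right)} = A$
$x{\left(Q \right)} = 3$ ($x{\left(Q \right)} = 3 \frac{Q + Q}{Q + Q} = 3 \frac{2 Q}{2 Q} = 3 \cdot 2 Q \frac{1}{2 Q} = 3 \cdot 1 = 3$)
$x{\left(G \right)} P{\left(O{\left(b{\left(4 \right)} \right)} \right)} = 3 \left(-1\right) = -3$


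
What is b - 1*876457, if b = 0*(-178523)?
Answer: -876457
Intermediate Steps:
b = 0
b - 1*876457 = 0 - 1*876457 = 0 - 876457 = -876457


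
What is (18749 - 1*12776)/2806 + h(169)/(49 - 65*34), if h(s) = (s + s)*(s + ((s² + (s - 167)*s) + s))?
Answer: -27716281783/6063766 ≈ -4570.8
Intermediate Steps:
h(s) = 2*s*(s² + 2*s + s*(-167 + s)) (h(s) = (2*s)*(s + ((s² + (-167 + s)*s) + s)) = (2*s)*(s + ((s² + s*(-167 + s)) + s)) = (2*s)*(s + (s + s² + s*(-167 + s))) = (2*s)*(s² + 2*s + s*(-167 + s)) = 2*s*(s² + 2*s + s*(-167 + s)))
(18749 - 1*12776)/2806 + h(169)/(49 - 65*34) = (18749 - 1*12776)/2806 + (169²*(-330 + 4*169))/(49 - 65*34) = (18749 - 12776)*(1/2806) + (28561*(-330 + 676))/(49 - 2210) = 5973*(1/2806) + (28561*346)/(-2161) = 5973/2806 + 9882106*(-1/2161) = 5973/2806 - 9882106/2161 = -27716281783/6063766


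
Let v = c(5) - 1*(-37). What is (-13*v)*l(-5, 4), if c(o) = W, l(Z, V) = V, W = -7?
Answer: -1560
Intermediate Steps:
c(o) = -7
v = 30 (v = -7 - 1*(-37) = -7 + 37 = 30)
(-13*v)*l(-5, 4) = -13*30*4 = -390*4 = -1560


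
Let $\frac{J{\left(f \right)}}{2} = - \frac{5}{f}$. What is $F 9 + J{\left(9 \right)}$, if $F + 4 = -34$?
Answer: $- \frac{3088}{9} \approx -343.11$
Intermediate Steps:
$F = -38$ ($F = -4 - 34 = -38$)
$J{\left(f \right)} = - \frac{10}{f}$ ($J{\left(f \right)} = 2 \left(- \frac{5}{f}\right) = - \frac{10}{f}$)
$F 9 + J{\left(9 \right)} = \left(-38\right) 9 - \frac{10}{9} = -342 - \frac{10}{9} = - \frac{3088}{9}$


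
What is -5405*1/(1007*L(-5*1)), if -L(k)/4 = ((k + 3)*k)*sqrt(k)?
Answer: -1081*I*sqrt(5)/40280 ≈ -0.06001*I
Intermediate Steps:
L(k) = -4*k**(3/2)*(3 + k) (L(k) = -4*(k + 3)*k*sqrt(k) = -4*(3 + k)*k*sqrt(k) = -4*k*(3 + k)*sqrt(k) = -4*k**(3/2)*(3 + k))
-5405*1/(1007*L(-5*1)) = -5405*I*sqrt(5)/(100700*(-3 - (-5))) = -5405*I*sqrt(5)/(100700*(-3 - 1*(-5))) = -5405*I*sqrt(5)/(100700*(-3 + 5)) = -5405*I*sqrt(5)/201400 = -1081*I*sqrt(5)/40280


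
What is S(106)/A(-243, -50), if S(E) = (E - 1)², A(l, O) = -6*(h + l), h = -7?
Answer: 147/20 ≈ 7.3500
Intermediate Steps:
A(l, O) = 42 - 6*l (A(l, O) = -6*(-7 + l) = 42 - 6*l)
S(E) = (-1 + E)²
S(106)/A(-243, -50) = (-1 + 106)²/(42 - 6*(-243)) = 105²/(42 + 1458) = 11025/1500 = 11025*(1/1500) = 147/20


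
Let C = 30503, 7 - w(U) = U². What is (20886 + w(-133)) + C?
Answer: 33707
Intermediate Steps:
w(U) = 7 - U²
(20886 + w(-133)) + C = (20886 + (7 - 1*(-133)²)) + 30503 = (20886 + (7 - 1*17689)) + 30503 = (20886 + (7 - 17689)) + 30503 = (20886 - 17682) + 30503 = 3204 + 30503 = 33707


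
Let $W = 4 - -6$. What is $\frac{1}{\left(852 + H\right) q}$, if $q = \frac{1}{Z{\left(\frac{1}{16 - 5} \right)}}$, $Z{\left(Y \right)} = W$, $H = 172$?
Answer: $\frac{5}{512} \approx 0.0097656$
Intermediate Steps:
$W = 10$ ($W = 4 + 6 = 10$)
$Z{\left(Y \right)} = 10$
$q = \frac{1}{10} \approx 0.1$
$\frac{1}{\left(852 + H\right) q} = \frac{\frac{1}{\frac{1}{10}}}{852 + 172} = \frac{1}{1024} \cdot 10 = \frac{5}{512}$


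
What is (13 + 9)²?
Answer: 484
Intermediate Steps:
(13 + 9)² = 22² = 484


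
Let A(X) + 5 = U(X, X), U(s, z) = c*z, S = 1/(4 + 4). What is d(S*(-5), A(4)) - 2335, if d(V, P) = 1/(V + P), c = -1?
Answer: -179803/77 ≈ -2335.1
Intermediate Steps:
S = 1/8 ≈ 0.12500
U(s, z) = -z
A(X) = -5 - X
d(V, P) = 1/(P + V)
d(S*(-5), A(4)) - 2335 = 1/((-5 - 1*4) + (1/8)*(-5)) - 2335 = 1/((-5 - 4) - 5/8) - 2335 = 1/(-9 - 5/8) - 2335 = 1/(-77/8) - 2335 = -8/77 - 2335 = -179803/77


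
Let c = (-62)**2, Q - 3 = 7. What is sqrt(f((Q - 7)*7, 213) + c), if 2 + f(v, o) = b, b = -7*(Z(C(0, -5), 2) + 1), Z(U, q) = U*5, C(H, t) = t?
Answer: sqrt(4010) ≈ 63.325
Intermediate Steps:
Q = 10 (Q = 3 + 7 = 10)
Z(U, q) = 5*U
c = 3844
b = 168 (b = -7*(5*(-5) + 1) = -7*(-25 + 1) = -7*(-24) = 168)
f(v, o) = 166 (f(v, o) = -2 + 168 = 166)
sqrt(f((Q - 7)*7, 213) + c) = sqrt(166 + 3844) = sqrt(4010)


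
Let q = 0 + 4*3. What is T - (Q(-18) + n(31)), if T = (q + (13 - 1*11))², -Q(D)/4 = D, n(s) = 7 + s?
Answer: 86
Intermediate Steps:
Q(D) = -4*D
q = 12 (q = 0 + 12 = 12)
T = 196 (T = (12 + (13 - 1*11))² = (12 + (13 - 11))² = (12 + 2)² = 14² = 196)
T - (Q(-18) + n(31)) = 196 - (-4*(-18) + (7 + 31)) = 196 - (72 + 38) = 196 - 1*110 = 196 - 110 = 86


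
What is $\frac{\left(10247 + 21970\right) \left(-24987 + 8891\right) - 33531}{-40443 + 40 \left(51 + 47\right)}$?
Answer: $\frac{518598363}{36523} \approx 14199.0$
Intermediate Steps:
$\frac{\left(10247 + 21970\right) \left(-24987 + 8891\right) - 33531}{-40443 + 40 \left(51 + 47\right)} = \frac{32217 \left(-16096\right) - 33531}{-40443 + 40 \cdot 98} = \frac{-518564832 - 33531}{-40443 + 3920} = - \frac{518598363}{-36523} = \left(-518598363\right) \left(- \frac{1}{36523}\right) = \frac{518598363}{36523}$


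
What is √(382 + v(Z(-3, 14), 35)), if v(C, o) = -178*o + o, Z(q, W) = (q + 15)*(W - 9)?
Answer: I*√5813 ≈ 76.243*I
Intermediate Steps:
Z(q, W) = (-9 + W)*(15 + q) (Z(q, W) = (15 + q)*(-9 + W) = (-9 + W)*(15 + q))
v(C, o) = -177*o
√(382 + v(Z(-3, 14), 35)) = √(382 - 177*35) = √(382 - 6195) = √(-5813) = I*√5813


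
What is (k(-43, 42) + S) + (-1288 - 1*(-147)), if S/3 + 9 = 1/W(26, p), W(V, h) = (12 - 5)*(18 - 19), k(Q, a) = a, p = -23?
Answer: -7885/7 ≈ -1126.4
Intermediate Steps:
W(V, h) = -7 (W(V, h) = 7*(-1) = -7)
S = -192/7 (S = -27 + 3/(-7) = -27 + 3*(-1/7) = -27 - 3/7 = -192/7 ≈ -27.429)
(k(-43, 42) + S) + (-1288 - 1*(-147)) = (42 - 192/7) + (-1288 - 1*(-147)) = 102/7 + (-1288 + 147) = 102/7 - 1141 = -7885/7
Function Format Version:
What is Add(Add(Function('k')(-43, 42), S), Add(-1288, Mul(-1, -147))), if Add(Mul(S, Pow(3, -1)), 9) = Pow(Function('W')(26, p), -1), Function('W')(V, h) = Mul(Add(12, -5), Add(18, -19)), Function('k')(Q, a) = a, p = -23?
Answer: Rational(-7885, 7) ≈ -1126.4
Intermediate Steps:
Function('W')(V, h) = -7 (Function('W')(V, h) = Mul(7, -1) = -7)
S = Rational(-192, 7) (S = Add(-27, Mul(3, Pow(-7, -1))) = Add(-27, Mul(3, Rational(-1, 7))) = Add(-27, Rational(-3, 7)) = Rational(-192, 7) ≈ -27.429)
Add(Add(Function('k')(-43, 42), S), Add(-1288, Mul(-1, -147))) = Add(Add(42, Rational(-192, 7)), Add(-1288, Mul(-1, -147))) = Add(Rational(102, 7), Add(-1288, 147)) = Add(Rational(102, 7), -1141) = Rational(-7885, 7)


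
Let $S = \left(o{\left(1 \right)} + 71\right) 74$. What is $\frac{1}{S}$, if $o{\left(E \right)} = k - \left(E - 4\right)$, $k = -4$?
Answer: $\frac{1}{5180} \approx 0.00019305$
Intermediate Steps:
$o{\left(E \right)} = - E$ ($o{\left(E \right)} = -4 - \left(E - 4\right) = -4 - \left(-4 + E\right) = - E$)
$S = 5180$ ($S = \left(\left(-1\right) 1 + 71\right) 74 = \left(-1 + 71\right) 74 = 70 \cdot 74 = 5180$)
$\frac{1}{S} = \frac{1}{5180}$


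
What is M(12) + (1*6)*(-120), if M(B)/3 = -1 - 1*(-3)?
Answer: -714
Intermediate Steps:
M(B) = 6 (M(B) = 3*(-1 - 1*(-3)) = 3*(-1 + 3) = 3*2 = 6)
M(12) + (1*6)*(-120) = 6 + (1*6)*(-120) = 6 + 6*(-120) = 6 - 720 = -714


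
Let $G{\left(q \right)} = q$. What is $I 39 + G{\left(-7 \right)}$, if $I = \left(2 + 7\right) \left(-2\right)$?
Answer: $-709$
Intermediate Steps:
$I = -18$ ($I = 9 \left(-2\right) = -18$)
$I 39 + G{\left(-7 \right)} = \left(-18\right) 39 - 7 = -702 - 7 = -709$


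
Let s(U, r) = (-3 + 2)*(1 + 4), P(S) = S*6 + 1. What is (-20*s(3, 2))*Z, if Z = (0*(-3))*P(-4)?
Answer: 0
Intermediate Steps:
P(S) = 1 + 6*S (P(S) = 6*S + 1 = 1 + 6*S)
s(U, r) = -5 (s(U, r) = -1*5 = -5)
Z = 0 (Z = (0*(-3))*(1 + 6*(-4)) = 0*(1 - 24) = 0*(-23) = 0)
(-20*s(3, 2))*Z = -20*(-5)*0 = 100*0 = 0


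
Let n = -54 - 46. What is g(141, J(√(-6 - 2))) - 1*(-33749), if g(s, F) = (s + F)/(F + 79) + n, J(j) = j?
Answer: 210283748/6249 - 124*I*√2/6249 ≈ 33651.0 - 0.028062*I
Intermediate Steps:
n = -100
g(s, F) = -100 + (F + s)/(79 + F) (g(s, F) = (s + F)/(F + 79) - 100 = (F + s)/(79 + F) - 100 = -100 + (F + s)/(79 + F))
g(141, J(√(-6 - 2))) - 1*(-33749) = (-7900 + 141 - 99*√(-6 - 2))/(79 + √(-6 - 2)) - 1*(-33749) = (-7900 + 141 - 198*I*√2)/(79 + √(-8)) + 33749 = (-7900 + 141 - 198*I*√2)/(79 + 2*I*√2) + 33749 = (-7759 - 198*I*√2)/(79 + 2*I*√2) + 33749 = 33749 + (-7759 - 198*I*√2)/(79 + 2*I*√2)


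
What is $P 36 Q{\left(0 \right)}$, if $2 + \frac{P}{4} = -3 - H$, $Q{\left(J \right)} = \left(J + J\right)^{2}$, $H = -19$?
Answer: $0$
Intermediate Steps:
$Q{\left(J \right)} = 4 J^{2}$ ($Q{\left(J \right)} = \left(2 J\right)^{2} = 4 J^{2}$)
$P = 56$ ($P = -8 + 4 \left(-3 - -19\right) = -8 + 4 \left(-3 + 19\right) = -8 + 4 \cdot 16 = -8 + 64 = 56$)
$P 36 Q{\left(0 \right)} = 56 \cdot 36 \cdot 4 \cdot 0^{2} = 2016 \cdot 4 \cdot 0 = 2016 \cdot 0 = 0$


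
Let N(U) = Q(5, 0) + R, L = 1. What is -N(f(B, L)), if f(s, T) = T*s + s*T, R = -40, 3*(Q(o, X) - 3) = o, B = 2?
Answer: 106/3 ≈ 35.333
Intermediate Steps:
Q(o, X) = 3 + o/3
f(s, T) = 2*T*s (f(s, T) = T*s + T*s = 2*T*s)
N(U) = -106/3 (N(U) = (3 + (⅓)*5) - 40 = (3 + 5/3) - 40 = 14/3 - 40 = -106/3)
-N(f(B, L)) = -1*(-106/3) = 106/3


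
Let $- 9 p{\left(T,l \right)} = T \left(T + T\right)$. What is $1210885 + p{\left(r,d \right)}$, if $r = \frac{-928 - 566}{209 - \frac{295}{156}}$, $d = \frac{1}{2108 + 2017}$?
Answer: $\frac{1263996247419997}{1043871481} \approx 1.2109 \cdot 10^{6}$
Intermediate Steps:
$d = \frac{1}{4125} \approx 0.00024242$
$r = - \frac{233064}{32309}$ ($r = - \frac{1494}{209 - \frac{295}{156}} = - \frac{1494}{\frac{32309}{156}} = \left(-1494\right) \frac{156}{32309} = - \frac{233064}{32309} \approx -7.2136$)
$p{\left(T,l \right)} = - \frac{2 T^{2}}{9}$ ($p{\left(T,l \right)} = - \frac{T \left(T + T\right)}{9} = - \frac{T 2 T}{9} = - \frac{2 T^{2}}{9}$)
$1210885 + p{\left(r,d \right)} = 1210885 - \frac{2 \left(- \frac{233064}{32309}\right)^{2}}{9} = 1210885 - \frac{12070850688}{1043871481} = \frac{1263996247419997}{1043871481}$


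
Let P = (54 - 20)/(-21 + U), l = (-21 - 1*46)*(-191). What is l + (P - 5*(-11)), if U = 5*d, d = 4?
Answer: 12818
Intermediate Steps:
U = 20 (U = 5*4 = 20)
l = 12797 (l = (-21 - 46)*(-191) = -67*(-191) = 12797)
P = -34 (P = (54 - 20)/(-21 + 20) = 34/(-1) = 34*(-1) = -34)
l + (P - 5*(-11)) = 12797 + (-34 - 5*(-11)) = 12797 + (-34 + 55) = 12797 + 21 = 12818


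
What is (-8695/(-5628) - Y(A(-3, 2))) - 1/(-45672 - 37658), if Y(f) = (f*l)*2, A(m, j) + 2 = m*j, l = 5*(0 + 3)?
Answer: 56640028789/234490620 ≈ 241.54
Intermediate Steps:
l = 15 (l = 5*3 = 15)
A(m, j) = -2 + j*m (A(m, j) = -2 + m*j = -2 + j*m)
Y(f) = 30*f (Y(f) = (f*15)*2 = (15*f)*2 = 30*f)
(-8695/(-5628) - Y(A(-3, 2))) - 1/(-45672 - 37658) = (-8695/(-5628) - 30*(-2 + 2*(-3))) - 1/(-45672 - 37658) = (-8695*(-1/5628) - 30*(-2 - 6)) - 1/(-83330) = (8695/5628 - 30*(-8)) - 1*(-1/83330) = (8695/5628 - 1*(-240)) + 1/83330 = (8695/5628 + 240) + 1/83330 = 1359415/5628 + 1/83330 = 56640028789/234490620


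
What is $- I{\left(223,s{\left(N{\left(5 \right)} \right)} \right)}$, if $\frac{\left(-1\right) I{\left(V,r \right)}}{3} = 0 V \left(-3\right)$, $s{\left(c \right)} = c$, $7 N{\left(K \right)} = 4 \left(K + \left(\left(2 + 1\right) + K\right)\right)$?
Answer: $0$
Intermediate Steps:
$N{\left(K \right)} = \frac{12}{7} + \frac{8 K}{7}$ ($N{\left(K \right)} = \frac{4 \left(K + \left(\left(2 + 1\right) + K\right)\right)}{7} = \frac{4 \left(K + \left(3 + K\right)\right)}{7} = \frac{4 \left(3 + 2 K\right)}{7} = \frac{12 + 8 K}{7} = \frac{12}{7} + \frac{8 K}{7}$)
$I{\left(V,r \right)} = 0$ ($I{\left(V,r \right)} = - 3 \cdot 0 V \left(-3\right) = - 3 \cdot 0 \left(-3\right) = \left(-3\right) 0 = 0$)
$- I{\left(223,s{\left(N{\left(5 \right)} \right)} \right)} = \left(-1\right) 0 = 0$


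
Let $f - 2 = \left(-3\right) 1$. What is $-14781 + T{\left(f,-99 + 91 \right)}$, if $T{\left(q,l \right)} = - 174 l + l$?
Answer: $-13397$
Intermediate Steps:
$f = -1$ ($f = 2 - 3 = -1$)
$T{\left(q,l \right)} = - 173 l$
$-14781 + T{\left(f,-99 + 91 \right)} = -14781 - 173 \left(-99 + 91\right) = -14781 - -1384 = -14781 + 1384 = -13397$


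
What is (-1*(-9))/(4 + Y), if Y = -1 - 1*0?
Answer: 3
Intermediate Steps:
Y = -1 (Y = -1 + 0 = -1)
(-1*(-9))/(4 + Y) = (-1*(-9))/(4 - 1) = 9/3 = 9*(⅓) = 3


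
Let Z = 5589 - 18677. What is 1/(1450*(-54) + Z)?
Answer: -1/91388 ≈ -1.0942e-5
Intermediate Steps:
Z = -13088
1/(1450*(-54) + Z) = 1/(1450*(-54) - 13088) = 1/(-78300 - 13088) = 1/(-91388) = -1/91388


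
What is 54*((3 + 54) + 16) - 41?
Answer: 3901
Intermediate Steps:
54*((3 + 54) + 16) - 41 = 54*(57 + 16) - 41 = 54*73 - 41 = 3942 - 41 = 3901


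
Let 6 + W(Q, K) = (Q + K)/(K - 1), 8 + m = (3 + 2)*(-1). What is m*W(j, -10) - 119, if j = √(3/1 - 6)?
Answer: -581/11 + 13*I*√3/11 ≈ -52.818 + 2.047*I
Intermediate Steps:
m = -13 (m = -8 + (3 + 2)*(-1) = -8 + 5*(-1) = -8 - 5 = -13)
j = I*√3 (j = √(3*1 - 6) = √(3 - 6) = √(-3) = I*√3 ≈ 1.732*I)
W(Q, K) = -6 + (K + Q)/(-1 + K) (W(Q, K) = -6 + (Q + K)/(K - 1) = -6 + (K + Q)/(-1 + K))
m*W(j, -10) - 119 = -13*(6 + I*√3 - 5*(-10))/(-1 - 10) - 119 = -13*(6 + I*√3 + 50)/(-11) - 119 = -(-13)*(56 + I*√3)/11 - 119 = -13*(-56/11 - I*√3/11) - 119 = (728/11 + 13*I*√3/11) - 119 = -581/11 + 13*I*√3/11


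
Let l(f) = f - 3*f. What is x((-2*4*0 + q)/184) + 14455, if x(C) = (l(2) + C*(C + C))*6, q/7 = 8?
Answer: 7634587/529 ≈ 14432.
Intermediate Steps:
q = 56 (q = 7*8 = 56)
l(f) = -2*f
x(C) = -24 + 12*C**2 (x(C) = (-2*2 + C*(C + C))*6 = (-4 + C*(2*C))*6 = (-4 + 2*C**2)*6 = -24 + 12*C**2)
x((-2*4*0 + q)/184) + 14455 = (-24 + 12*((-2*4*0 + 56)/184)**2) + 14455 = (-24 + 12*((-8*0 + 56)*(1/184))**2) + 14455 = (-24 + 12*((0 + 56)*(1/184))**2) + 14455 = (-24 + 12*(56*(1/184))**2) + 14455 = (-24 + 12*(7/23)**2) + 14455 = (-24 + 12*(49/529)) + 14455 = (-24 + 588/529) + 14455 = -12108/529 + 14455 = 7634587/529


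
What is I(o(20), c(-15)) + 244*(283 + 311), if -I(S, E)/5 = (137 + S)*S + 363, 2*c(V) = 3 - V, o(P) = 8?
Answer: 137321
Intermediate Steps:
c(V) = 3/2 - V/2 (c(V) = (3 - V)/2 = 3/2 - V/2)
I(S, E) = -1815 - 5*S*(137 + S) (I(S, E) = -5*((137 + S)*S + 363) = -5*(S*(137 + S) + 363) = -5*(363 + S*(137 + S)) = -1815 - 5*S*(137 + S))
I(o(20), c(-15)) + 244*(283 + 311) = (-1815 - 685*8 - 5*8²) + 244*(283 + 311) = (-1815 - 5480 - 5*64) + 244*594 = (-1815 - 5480 - 320) + 144936 = -7615 + 144936 = 137321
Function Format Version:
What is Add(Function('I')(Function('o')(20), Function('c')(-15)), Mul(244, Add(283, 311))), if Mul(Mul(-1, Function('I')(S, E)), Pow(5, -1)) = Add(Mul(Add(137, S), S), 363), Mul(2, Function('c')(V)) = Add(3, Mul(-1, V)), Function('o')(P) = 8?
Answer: 137321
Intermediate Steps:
Function('c')(V) = Add(Rational(3, 2), Mul(Rational(-1, 2), V)) (Function('c')(V) = Mul(Rational(1, 2), Add(3, Mul(-1, V))) = Add(Rational(3, 2), Mul(Rational(-1, 2), V)))
Function('I')(S, E) = Add(-1815, Mul(-5, S, Add(137, S))) (Function('I')(S, E) = Mul(-5, Add(Mul(Add(137, S), S), 363)) = Mul(-5, Add(Mul(S, Add(137, S)), 363)) = Mul(-5, Add(363, Mul(S, Add(137, S)))) = Add(-1815, Mul(-5, S, Add(137, S))))
Add(Function('I')(Function('o')(20), Function('c')(-15)), Mul(244, Add(283, 311))) = Add(Add(-1815, Mul(-685, 8), Mul(-5, Pow(8, 2))), Mul(244, Add(283, 311))) = Add(Add(-1815, -5480, Mul(-5, 64)), Mul(244, 594)) = Add(Add(-1815, -5480, -320), 144936) = Add(-7615, 144936) = 137321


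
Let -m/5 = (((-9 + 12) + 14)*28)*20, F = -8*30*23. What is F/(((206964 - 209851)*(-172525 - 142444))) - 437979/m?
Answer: 398260831936437/43283417942800 ≈ 9.2012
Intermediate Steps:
F = -5520 (F = -240*23 = -5520)
m = -47600 (m = -5*((-9 + 12) + 14)*28*20 = -5*(3 + 14)*28*20 = -5*17*28*20 = -2380*20 = -5*9520 = -47600)
F/(((206964 - 209851)*(-172525 - 142444))) - 437979/m = -5520*1/((-172525 - 142444)*(206964 - 209851)) - 437979/(-47600) = -5520/((-2887*(-314969))) - 437979*(-1/47600) = -5520/909315503 + 437979/47600 = 398260831936437/43283417942800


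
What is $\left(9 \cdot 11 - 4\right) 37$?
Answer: $3515$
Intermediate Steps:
$\left(9 \cdot 11 - 4\right) 37 = \left(99 - 4\right) 37 = 95 \cdot 37 = 3515$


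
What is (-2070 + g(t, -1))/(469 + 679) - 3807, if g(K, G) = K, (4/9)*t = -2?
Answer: -8745021/2296 ≈ -3808.8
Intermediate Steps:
t = -9/2 (t = (9/4)*(-2) = -9/2 ≈ -4.5000)
(-2070 + g(t, -1))/(469 + 679) - 3807 = (-2070 - 9/2)/(469 + 679) - 3807 = -4149/2/1148 - 3807 = -4149/2*1/1148 - 3807 = -4149/2296 - 3807 = -8745021/2296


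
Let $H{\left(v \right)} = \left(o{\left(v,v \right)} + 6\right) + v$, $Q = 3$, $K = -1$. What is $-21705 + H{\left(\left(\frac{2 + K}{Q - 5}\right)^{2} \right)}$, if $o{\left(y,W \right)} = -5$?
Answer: $- \frac{86815}{4} \approx -21704.0$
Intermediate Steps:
$H{\left(v \right)} = 1 + v$ ($H{\left(v \right)} = \left(-5 + 6\right) + v = 1 + v$)
$-21705 + H{\left(\left(\frac{2 + K}{Q - 5}\right)^{2} \right)} = -21705 + \left(1 + \left(\frac{2 - 1}{3 - 5}\right)^{2}\right) = -21705 + \left(1 + \left(1 \frac{1}{-2}\right)^{2}\right) = -21705 + \left(1 + \left(1 \left(- \frac{1}{2}\right)\right)^{2}\right) = -21705 + \left(1 + \left(- \frac{1}{2}\right)^{2}\right) = -21705 + \left(1 + \frac{1}{4}\right) = -21705 + \frac{5}{4} = - \frac{86815}{4}$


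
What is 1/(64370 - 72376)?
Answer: -1/8006 ≈ -0.00012491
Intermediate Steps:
1/(64370 - 72376) = 1/(-8006) = -1/8006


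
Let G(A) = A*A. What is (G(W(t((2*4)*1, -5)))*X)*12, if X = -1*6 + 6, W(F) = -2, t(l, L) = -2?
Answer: 0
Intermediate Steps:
X = 0 (X = -6 + 6 = 0)
G(A) = A**2
(G(W(t((2*4)*1, -5)))*X)*12 = ((-2)**2*0)*12 = (4*0)*12 = 0*12 = 0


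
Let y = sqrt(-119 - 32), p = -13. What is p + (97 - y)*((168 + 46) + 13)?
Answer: 22006 - 227*I*sqrt(151) ≈ 22006.0 - 2789.4*I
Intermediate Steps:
y = I*sqrt(151) (y = sqrt(-151) = I*sqrt(151) ≈ 12.288*I)
p + (97 - y)*((168 + 46) + 13) = -13 + (97 - I*sqrt(151))*((168 + 46) + 13) = -13 + (97 - I*sqrt(151))*(214 + 13) = -13 + (97 - I*sqrt(151))*227 = -13 + (22019 - 227*I*sqrt(151)) = 22006 - 227*I*sqrt(151)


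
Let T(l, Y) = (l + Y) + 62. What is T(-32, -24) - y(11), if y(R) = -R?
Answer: 17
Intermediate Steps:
T(l, Y) = 62 + Y + l (T(l, Y) = (Y + l) + 62 = 62 + Y + l)
T(-32, -24) - y(11) = (62 - 24 - 32) - (-1)*11 = 6 - 1*(-11) = 6 + 11 = 17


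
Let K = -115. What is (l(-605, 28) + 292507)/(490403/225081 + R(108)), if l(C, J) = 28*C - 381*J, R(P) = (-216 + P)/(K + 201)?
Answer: 2563820468217/8932955 ≈ 2.8701e+5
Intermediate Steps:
R(P) = -108/43 + P/86 (R(P) = (-216 + P)/(-115 + 201) = (-216 + P)/86 = (-216 + P)*(1/86) = -108/43 + P/86)
l(C, J) = -381*J + 28*C
(l(-605, 28) + 292507)/(490403/225081 + R(108)) = ((-381*28 + 28*(-605)) + 292507)/(490403/225081 + (-108/43 + (1/86)*108)) = ((-10668 - 16940) + 292507)/(490403*(1/225081) + (-108/43 + 54/43)) = (-27608 + 292507)/(490403/225081 - 54/43) = 264899/(8932955/9678483) = 264899*(9678483/8932955) = 2563820468217/8932955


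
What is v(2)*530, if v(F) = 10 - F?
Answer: 4240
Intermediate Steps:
v(2)*530 = (10 - 1*2)*530 = (10 - 2)*530 = 8*530 = 4240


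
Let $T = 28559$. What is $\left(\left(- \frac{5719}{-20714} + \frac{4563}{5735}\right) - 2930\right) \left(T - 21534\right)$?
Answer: $- \frac{488857692645465}{23758958} \approx -2.0576 \cdot 10^{7}$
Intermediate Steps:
$\left(\left(- \frac{5719}{-20714} + \frac{4563}{5735}\right) - 2930\right) \left(T - 21534\right) = \left(\left(- \frac{5719}{-20714} + \frac{4563}{5735}\right) - 2930\right) \left(28559 - 21534\right) = \left(\left(\left(-5719\right) \left(- \frac{1}{20714}\right) + 4563 \cdot \frac{1}{5735}\right) - 2930\right) 7025 = \left(\left(\frac{5719}{20714} + \frac{4563}{5735}\right) - 2930\right) 7025 = \left(\frac{127316447}{118794790} - 2930\right) 7025 = \left(- \frac{347941418253}{118794790}\right) 7025 = - \frac{488857692645465}{23758958}$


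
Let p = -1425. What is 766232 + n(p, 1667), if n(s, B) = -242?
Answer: 765990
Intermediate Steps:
766232 + n(p, 1667) = 766232 - 242 = 765990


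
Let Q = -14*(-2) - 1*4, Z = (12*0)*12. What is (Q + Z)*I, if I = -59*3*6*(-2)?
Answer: 50976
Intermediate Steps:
Z = 0 (Z = 0*12 = 0)
Q = 24 (Q = 28 - 4 = 24)
I = 2124 (I = -1062*(-2) = -59*(-36) = 2124)
(Q + Z)*I = (24 + 0)*2124 = 24*2124 = 50976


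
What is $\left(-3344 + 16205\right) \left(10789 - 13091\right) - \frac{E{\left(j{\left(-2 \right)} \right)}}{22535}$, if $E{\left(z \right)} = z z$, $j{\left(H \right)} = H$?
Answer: $- \frac{667171705774}{22535} \approx -2.9606 \cdot 10^{7}$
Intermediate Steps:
$E{\left(z \right)} = z^{2}$
$\left(-3344 + 16205\right) \left(10789 - 13091\right) - \frac{E{\left(j{\left(-2 \right)} \right)}}{22535} = \left(-3344 + 16205\right) \left(10789 - 13091\right) - \frac{\left(-2\right)^{2}}{22535} = 12861 \left(-2302\right) - 4 \cdot \frac{1}{22535} = -29606022 - \frac{4}{22535} = - \frac{667171705774}{22535}$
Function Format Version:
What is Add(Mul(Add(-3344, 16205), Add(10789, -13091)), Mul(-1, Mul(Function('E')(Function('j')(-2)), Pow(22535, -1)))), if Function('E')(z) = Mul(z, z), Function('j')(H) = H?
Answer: Rational(-667171705774, 22535) ≈ -2.9606e+7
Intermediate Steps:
Function('E')(z) = Pow(z, 2)
Add(Mul(Add(-3344, 16205), Add(10789, -13091)), Mul(-1, Mul(Function('E')(Function('j')(-2)), Pow(22535, -1)))) = Add(Mul(Add(-3344, 16205), Add(10789, -13091)), Mul(-1, Mul(Pow(-2, 2), Pow(22535, -1)))) = Add(Mul(12861, -2302), Mul(-1, Mul(4, Rational(1, 22535)))) = Add(-29606022, Mul(-1, Rational(4, 22535))) = Add(-29606022, Rational(-4, 22535)) = Rational(-667171705774, 22535)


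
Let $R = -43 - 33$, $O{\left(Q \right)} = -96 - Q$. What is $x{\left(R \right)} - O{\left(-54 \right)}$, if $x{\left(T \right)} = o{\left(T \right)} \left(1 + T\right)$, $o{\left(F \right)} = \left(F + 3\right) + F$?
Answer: $11217$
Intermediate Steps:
$o{\left(F \right)} = 3 + 2 F$ ($o{\left(F \right)} = \left(3 + F\right) + F = 3 + 2 F$)
$R = -76$ ($R = -43 - 33 = -76$)
$x{\left(T \right)} = \left(1 + T\right) \left(3 + 2 T\right)$ ($x{\left(T \right)} = \left(3 + 2 T\right) \left(1 + T\right) = \left(1 + T\right) \left(3 + 2 T\right)$)
$x{\left(R \right)} - O{\left(-54 \right)} = \left(1 - 76\right) \left(3 + 2 \left(-76\right)\right) - \left(-96 - -54\right) = - 75 \left(3 - 152\right) - \left(-96 + 54\right) = \left(-75\right) \left(-149\right) - -42 = 11175 + 42 = 11217$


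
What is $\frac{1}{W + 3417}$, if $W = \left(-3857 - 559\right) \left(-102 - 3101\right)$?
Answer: $\frac{1}{14147865} \approx 7.0682 \cdot 10^{-8}$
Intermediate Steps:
$W = 14144448$ ($W = \left(-4416\right) \left(-3203\right) = 14144448$)
$\frac{1}{W + 3417} = \frac{1}{14144448 + 3417} = \frac{1}{14147865}$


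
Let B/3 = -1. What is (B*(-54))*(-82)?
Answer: -13284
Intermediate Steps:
B = -3 (B = 3*(-1) = -3)
(B*(-54))*(-82) = -3*(-54)*(-82) = 162*(-82) = -13284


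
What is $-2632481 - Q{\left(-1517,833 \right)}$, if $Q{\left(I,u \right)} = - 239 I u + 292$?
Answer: $-304647752$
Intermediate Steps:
$Q{\left(I,u \right)} = 292 - 239 I u$ ($Q{\left(I,u \right)} = - 239 I u + 292 = 292 - 239 I u$)
$-2632481 - Q{\left(-1517,833 \right)} = -2632481 - \left(292 - \left(-362563\right) 833\right) = -2632481 - \left(292 + 302014979\right) = -2632481 - 302015271 = -304647752$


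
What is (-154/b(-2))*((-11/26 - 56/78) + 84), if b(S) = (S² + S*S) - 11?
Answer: 497651/117 ≈ 4253.4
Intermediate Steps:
b(S) = -11 + 2*S² (b(S) = (S² + S²) - 11 = 2*S² - 11 = -11 + 2*S²)
(-154/b(-2))*((-11/26 - 56/78) + 84) = (-154/(-11 + 2*(-2)²))*((-11/26 - 56/78) + 84) = (-154/(-11 + 2*4))*((-11*1/26 - 56*1/78) + 84) = (-154/(-11 + 8))*((-11/26 - 28/39) + 84) = (-154/(-3))*(-89/78 + 84) = -154*(-⅓)*(6463/78) = (154/3)*(6463/78) = 497651/117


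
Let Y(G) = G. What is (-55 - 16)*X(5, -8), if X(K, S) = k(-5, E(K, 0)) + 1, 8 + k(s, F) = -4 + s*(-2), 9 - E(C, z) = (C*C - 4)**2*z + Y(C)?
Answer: 71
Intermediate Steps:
E(C, z) = 9 - C - z*(-4 + C**2)**2 (E(C, z) = 9 - ((C*C - 4)**2*z + C) = 9 - ((C**2 - 4)**2*z + C) = 9 - ((-4 + C**2)**2*z + C) = 9 - (z*(-4 + C**2)**2 + C) = 9 - (C + z*(-4 + C**2)**2) = 9 + (-C - z*(-4 + C**2)**2) = 9 - C - z*(-4 + C**2)**2)
k(s, F) = -12 - 2*s (k(s, F) = -8 + (-4 + s*(-2)) = -8 + (-4 - 2*s) = -12 - 2*s)
X(K, S) = -1 (X(K, S) = (-12 - 2*(-5)) + 1 = (-12 + 10) + 1 = -2 + 1 = -1)
(-55 - 16)*X(5, -8) = (-55 - 16)*(-1) = -71*(-1) = 71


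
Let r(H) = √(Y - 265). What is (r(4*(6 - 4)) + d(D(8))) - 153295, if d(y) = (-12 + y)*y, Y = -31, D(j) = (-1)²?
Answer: -153306 + 2*I*√74 ≈ -1.5331e+5 + 17.205*I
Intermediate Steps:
D(j) = 1
d(y) = y*(-12 + y)
r(H) = 2*I*√74 (r(H) = √(-31 - 265) = √(-296) = 2*I*√74)
(r(4*(6 - 4)) + d(D(8))) - 153295 = (2*I*√74 + 1*(-12 + 1)) - 153295 = (2*I*√74 + 1*(-11)) - 153295 = (2*I*√74 - 11) - 153295 = (-11 + 2*I*√74) - 153295 = -153306 + 2*I*√74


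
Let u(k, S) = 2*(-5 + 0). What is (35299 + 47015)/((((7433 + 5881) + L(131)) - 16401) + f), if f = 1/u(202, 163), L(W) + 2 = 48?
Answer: -91460/3379 ≈ -27.067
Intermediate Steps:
L(W) = 46 (L(W) = -2 + 48 = 46)
u(k, S) = -10 (u(k, S) = 2*(-5) = -10)
f = -⅒ (f = 1/(-10) = -⅒ ≈ -0.10000)
(35299 + 47015)/((((7433 + 5881) + L(131)) - 16401) + f) = (35299 + 47015)/((((7433 + 5881) + 46) - 16401) - ⅒) = 82314/(((13314 + 46) - 16401) - ⅒) = 82314/((13360 - 16401) - ⅒) = 82314/(-3041 - ⅒) = 82314/(-30411/10) = 82314*(-10/30411) = -91460/3379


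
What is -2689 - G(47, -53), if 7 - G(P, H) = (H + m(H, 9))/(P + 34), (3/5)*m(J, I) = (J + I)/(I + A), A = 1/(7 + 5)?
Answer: -7936547/2943 ≈ -2696.8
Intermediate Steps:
A = 1/12 ≈ 0.083333
m(J, I) = 5*(I + J)/(3*(1/12 + I)) (m(J, I) = 5*((J + I)/(I + 1/12))/3 = 5*((I + J)/(1/12 + I))/3 = 5*(I + J)/(3*(1/12 + I)))
G(P, H) = 7 - (180/109 + 129*H/109)/(34 + P) (G(P, H) = 7 - (H + 20*(9 + H)/(1 + 12*9))/(P + 34) = 7 - (H + 20*(9 + H)/(1 + 108))/(34 + P) = 7 - (H + 20*(9 + H)/109)/(34 + P) = 7 - (H + 20*(1/109)*(9 + H))/(34 + P) = 7 - (H + (180/109 + 20*H/109))/(34 + P) = 7 - (180/109 + 129*H/109)/(34 + P))
-2689 - G(47, -53) = -2689 - (25762 - 129*(-53) + 763*47)/(109*(34 + 47)) = -2689 - (25762 + 6837 + 35861)/(109*81) = -2689 - 68460/(109*81) = -2689 - 1*22820/2943 = -2689 - 22820/2943 = -7936547/2943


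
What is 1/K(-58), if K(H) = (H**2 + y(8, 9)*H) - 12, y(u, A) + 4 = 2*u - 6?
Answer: 1/3004 ≈ 0.00033289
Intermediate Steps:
y(u, A) = -10 + 2*u (y(u, A) = -4 + (2*u - 6) = -4 + (-6 + 2*u) = -10 + 2*u)
K(H) = -12 + H**2 + 6*H (K(H) = (H**2 + (-10 + 2*8)*H) - 12 = (H**2 + (-10 + 16)*H) - 12 = (H**2 + 6*H) - 12 = -12 + H**2 + 6*H)
1/K(-58) = 1/(-12 + (-58)**2 + 6*(-58)) = 1/(-12 + 3364 - 348) = 1/3004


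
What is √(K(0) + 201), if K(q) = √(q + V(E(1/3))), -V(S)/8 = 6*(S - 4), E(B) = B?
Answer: √(201 + 4*√11) ≈ 14.638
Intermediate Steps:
V(S) = 192 - 48*S (V(S) = -48*(S - 4) = -48*(-4 + S) = -8*(-24 + 6*S) = 192 - 48*S)
K(q) = √(176 + q) (K(q) = √(q + (192 - 48/3)) = √(q + (192 - 48*⅓)) = √(q + (192 - 16)) = √(q + 176) = √(176 + q))
√(K(0) + 201) = √(√(176 + 0) + 201) = √(√176 + 201) = √(4*√11 + 201) = √(201 + 4*√11)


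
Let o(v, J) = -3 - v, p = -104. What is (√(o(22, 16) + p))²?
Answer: -129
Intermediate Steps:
(√(o(22, 16) + p))² = (√((-3 - 1*22) - 104))² = (√((-3 - 22) - 104))² = (√(-25 - 104))² = (√(-129))² = (I*√129)² = -129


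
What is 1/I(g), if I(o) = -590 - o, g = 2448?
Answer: -1/3038 ≈ -0.00032916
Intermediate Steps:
1/I(g) = 1/(-590 - 1*2448) = 1/(-590 - 2448) = 1/(-3038) = -1/3038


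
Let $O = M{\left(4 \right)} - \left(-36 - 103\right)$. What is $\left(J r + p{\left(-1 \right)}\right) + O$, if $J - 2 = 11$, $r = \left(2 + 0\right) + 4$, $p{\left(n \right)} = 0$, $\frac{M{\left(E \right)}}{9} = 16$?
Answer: $361$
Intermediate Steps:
$M{\left(E \right)} = 144$ ($M{\left(E \right)} = 9 \cdot 16 = 144$)
$r = 6$ ($r = 2 + 4 = 6$)
$J = 13$ ($J = 2 + 11 = 13$)
$O = 283$ ($O = 144 - \left(-36 - 103\right) = 144 - -139 = 144 + 139 = 283$)
$\left(J r + p{\left(-1 \right)}\right) + O = \left(13 \cdot 6 + 0\right) + 283 = \left(78 + 0\right) + 283 = 78 + 283 = 361$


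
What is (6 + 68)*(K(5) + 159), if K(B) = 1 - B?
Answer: 11470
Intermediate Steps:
(6 + 68)*(K(5) + 159) = (6 + 68)*((1 - 1*5) + 159) = 74*((1 - 5) + 159) = 74*(-4 + 159) = 74*155 = 11470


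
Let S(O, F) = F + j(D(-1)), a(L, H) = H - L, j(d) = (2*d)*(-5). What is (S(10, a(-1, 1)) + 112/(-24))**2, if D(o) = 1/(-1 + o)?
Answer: 49/9 ≈ 5.4444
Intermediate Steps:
j(d) = -10*d
S(O, F) = 5 + F (S(O, F) = F - 10/(-1 - 1) = F - 10/(-2) = F - 10*(-1/2) = F + 5 = 5 + F)
(S(10, a(-1, 1)) + 112/(-24))**2 = ((5 + (1 - 1*(-1))) + 112/(-24))**2 = ((5 + (1 + 1)) + 112*(-1/24))**2 = ((5 + 2) - 14/3)**2 = (7 - 14/3)**2 = (7/3)**2 = 49/9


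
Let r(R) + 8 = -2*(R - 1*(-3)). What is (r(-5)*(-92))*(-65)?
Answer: -23920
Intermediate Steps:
r(R) = -14 - 2*R (r(R) = -8 - 2*(R - 1*(-3)) = -8 - 2*(R + 3) = -8 - 2*(3 + R) = -8 + (-6 - 2*R) = -14 - 2*R)
(r(-5)*(-92))*(-65) = ((-14 - 2*(-5))*(-92))*(-65) = ((-14 + 10)*(-92))*(-65) = -4*(-92)*(-65) = 368*(-65) = -23920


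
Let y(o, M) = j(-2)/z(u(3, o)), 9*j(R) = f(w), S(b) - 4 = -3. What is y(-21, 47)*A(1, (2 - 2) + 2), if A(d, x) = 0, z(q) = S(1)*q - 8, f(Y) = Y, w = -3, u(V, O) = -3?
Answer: 0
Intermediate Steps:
S(b) = 1 (S(b) = 4 - 3 = 1)
z(q) = -8 + q (z(q) = 1*q - 8 = q - 8 = -8 + q)
j(R) = -⅓ (j(R) = (⅑)*(-3) = -⅓)
y(o, M) = 1/33 (y(o, M) = -1/(3*(-8 - 3)) = -⅓/(-11) = -⅓*(-1/11) = 1/33)
y(-21, 47)*A(1, (2 - 2) + 2) = (1/33)*0 = 0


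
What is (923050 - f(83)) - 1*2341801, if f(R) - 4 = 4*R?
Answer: -1419087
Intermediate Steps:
f(R) = 4 + 4*R
(923050 - f(83)) - 1*2341801 = (923050 - (4 + 4*83)) - 1*2341801 = (923050 - (4 + 332)) - 2341801 = (923050 - 1*336) - 2341801 = (923050 - 336) - 2341801 = 922714 - 2341801 = -1419087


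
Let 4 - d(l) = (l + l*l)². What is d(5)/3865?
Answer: -896/3865 ≈ -0.23182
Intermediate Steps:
d(l) = 4 - (l + l²)² (d(l) = 4 - (l + l*l)² = 4 - (l + l²)²)
d(5)/3865 = (4 - 1*5²*(1 + 5)²)/3865 = (4 - 1*25*6²)*(1/3865) = (4 - 1*25*36)*(1/3865) = (4 - 900)*(1/3865) = -896*1/3865 = -896/3865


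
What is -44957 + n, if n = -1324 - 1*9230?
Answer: -55511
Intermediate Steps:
n = -10554 (n = -1324 - 9230 = -10554)
-44957 + n = -44957 - 10554 = -55511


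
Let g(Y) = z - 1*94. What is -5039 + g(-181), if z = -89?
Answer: -5222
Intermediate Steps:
g(Y) = -183 (g(Y) = -89 - 1*94 = -89 - 94 = -183)
-5039 + g(-181) = -5039 - 183 = -5222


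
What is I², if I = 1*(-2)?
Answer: 4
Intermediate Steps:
I = -2
I² = (-2)² = 4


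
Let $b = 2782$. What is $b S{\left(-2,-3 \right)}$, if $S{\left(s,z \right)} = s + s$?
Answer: $-11128$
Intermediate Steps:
$S{\left(s,z \right)} = 2 s$
$b S{\left(-2,-3 \right)} = 2782 \cdot 2 \left(-2\right) = 2782 \left(-4\right) = -11128$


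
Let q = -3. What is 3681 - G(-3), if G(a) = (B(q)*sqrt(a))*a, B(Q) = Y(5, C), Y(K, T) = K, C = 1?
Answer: 3681 + 15*I*sqrt(3) ≈ 3681.0 + 25.981*I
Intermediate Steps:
B(Q) = 5
G(a) = 5*a**(3/2) (G(a) = (5*sqrt(a))*a = 5*a**(3/2))
3681 - G(-3) = 3681 - 5*(-3)**(3/2) = 3681 - 5*(-3*I*sqrt(3)) = 3681 - (-15)*I*sqrt(3) = 3681 + 15*I*sqrt(3)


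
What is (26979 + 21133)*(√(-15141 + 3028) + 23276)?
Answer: 1119854912 + 48112*I*√12113 ≈ 1.1199e+9 + 5.2952e+6*I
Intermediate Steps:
(26979 + 21133)*(√(-15141 + 3028) + 23276) = 48112*(√(-12113) + 23276) = 48112*(I*√12113 + 23276) = 48112*(23276 + I*√12113) = 1119854912 + 48112*I*√12113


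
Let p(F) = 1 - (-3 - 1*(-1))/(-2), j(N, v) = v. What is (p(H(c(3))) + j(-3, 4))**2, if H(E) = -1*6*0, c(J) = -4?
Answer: 16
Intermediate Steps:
H(E) = 0 (H(E) = -6*0 = 0)
p(F) = 0 (p(F) = 1 - (-3 + 1)*(-1)/2 = 1 - (-2)*(-1)/2 = 1 - 1*1 = 1 - 1 = 0)
(p(H(c(3))) + j(-3, 4))**2 = (0 + 4)**2 = 4**2 = 16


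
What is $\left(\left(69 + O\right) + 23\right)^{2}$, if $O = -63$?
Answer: $841$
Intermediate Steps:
$\left(\left(69 + O\right) + 23\right)^{2} = \left(\left(69 - 63\right) + 23\right)^{2} = \left(6 + 23\right)^{2} = 29^{2} = 841$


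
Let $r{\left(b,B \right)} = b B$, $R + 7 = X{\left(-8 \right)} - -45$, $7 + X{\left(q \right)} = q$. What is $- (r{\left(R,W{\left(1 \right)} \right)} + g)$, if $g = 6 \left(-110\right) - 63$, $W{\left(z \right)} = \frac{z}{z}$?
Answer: $700$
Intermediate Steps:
$X{\left(q \right)} = -7 + q$
$W{\left(z \right)} = 1$
$g = -723$ ($g = -660 - 63 = -723$)
$R = 23$ ($R = -7 - -30 = -7 + \left(-15 + 45\right) = -7 + 30 = 23$)
$r{\left(b,B \right)} = B b$
$- (r{\left(R,W{\left(1 \right)} \right)} + g) = - (1 \cdot 23 - 723) = - (23 - 723) = \left(-1\right) \left(-700\right) = 700$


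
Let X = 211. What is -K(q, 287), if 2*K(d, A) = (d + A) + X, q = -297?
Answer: -201/2 ≈ -100.50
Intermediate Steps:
K(d, A) = 211/2 + A/2 + d/2 (K(d, A) = ((d + A) + 211)/2 = ((A + d) + 211)/2 = (211 + A + d)/2 = 211/2 + A/2 + d/2)
-K(q, 287) = -(211/2 + (1/2)*287 + (1/2)*(-297)) = -(211/2 + 287/2 - 297/2) = -1*201/2 = -201/2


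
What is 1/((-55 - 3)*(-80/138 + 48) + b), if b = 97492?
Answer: 69/6537172 ≈ 1.0555e-5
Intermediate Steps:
1/((-55 - 3)*(-80/138 + 48) + b) = 1/((-55 - 3)*(-80/138 + 48) + 97492) = 1/(-58*(-80*1/138 + 48) + 97492) = 1/(-58*(-40/69 + 48) + 97492) = 1/(-58*3272/69 + 97492) = 1/(-189776/69 + 97492) = 1/(6537172/69) = 69/6537172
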